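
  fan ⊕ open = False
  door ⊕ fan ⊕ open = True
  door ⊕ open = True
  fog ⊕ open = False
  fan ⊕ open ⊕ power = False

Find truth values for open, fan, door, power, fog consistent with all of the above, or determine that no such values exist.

open = False; fan = False; door = True; power = False; fog = False

fan ⊕ open = F ⊕ F = False ✓
door ⊕ fan ⊕ open = T ⊕ F ⊕ F = True ✓
door ⊕ open = T ⊕ F = True ✓
fog ⊕ open = F ⊕ F = False ✓
fan ⊕ open ⊕ power = F ⊕ F ⊕ F = False ✓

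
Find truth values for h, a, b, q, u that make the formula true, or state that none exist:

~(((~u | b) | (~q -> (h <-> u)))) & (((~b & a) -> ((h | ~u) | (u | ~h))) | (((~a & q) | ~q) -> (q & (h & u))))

h=F, a=F, b=F, q=F, u=T

  ~(((~u | b) | (~q -> (h <-> u)))) = True
    (~u | b) | (~q -> (h <-> u)) = False
      ~u | b = False
        ~u = False
      ~q -> (h <-> u) = False
        ~q = True
        h <-> u = False
  ((~b & a) -> ((h | ~u) | (u | ~h))) | (((~a & q) | ~q) -> (q & (h & u))) = True
    (~b & a) -> ((h | ~u) | (u | ~h)) = True
      ~b & a = False
        ~b = True
      (h | ~u) | (u | ~h) = True
        h | ~u = False
          ~u = False
        u | ~h = True
          ~h = True
    ((~a & q) | ~q) -> (q & (h & u)) = False
      (~a & q) | ~q = True
        ~a & q = False
          ~a = True
        ~q = True
      q & (h & u) = False
        h & u = False
Both conjuncts True, so the formula holds.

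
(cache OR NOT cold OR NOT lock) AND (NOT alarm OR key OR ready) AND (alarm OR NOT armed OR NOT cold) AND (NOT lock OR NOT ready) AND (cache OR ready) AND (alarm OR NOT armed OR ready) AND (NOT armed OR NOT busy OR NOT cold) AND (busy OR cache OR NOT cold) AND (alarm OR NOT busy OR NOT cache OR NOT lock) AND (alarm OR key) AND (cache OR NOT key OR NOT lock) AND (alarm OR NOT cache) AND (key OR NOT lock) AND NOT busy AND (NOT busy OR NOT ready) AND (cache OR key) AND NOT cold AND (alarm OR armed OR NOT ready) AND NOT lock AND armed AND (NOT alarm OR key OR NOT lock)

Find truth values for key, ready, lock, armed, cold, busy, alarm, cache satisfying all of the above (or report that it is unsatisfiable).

Unit clause (NOT busy) forces busy = False.
Unit clause (NOT cold) forces cold = False.
Unit clause (NOT lock) forces lock = False.
Unit clause (armed) forces armed = True.
Set key = False.
  then (alarm OR key) forces alarm = True.
  then (cache OR key) forces cache = True.
  then (NOT alarm OR key OR ready) forces ready = True.
All clauses satisfied.

key = False, ready = True, lock = False, armed = True, cold = False, busy = False, alarm = True, cache = True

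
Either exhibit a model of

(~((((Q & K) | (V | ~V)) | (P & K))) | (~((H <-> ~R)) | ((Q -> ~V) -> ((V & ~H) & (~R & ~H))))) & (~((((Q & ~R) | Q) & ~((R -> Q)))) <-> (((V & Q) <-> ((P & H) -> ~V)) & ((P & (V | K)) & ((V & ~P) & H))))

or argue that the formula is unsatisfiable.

The conjunct ~((((Q & ~R) | Q) & ~((R -> Q)))) <-> (((V & Q) <-> ((P & H) -> ~V)) & ((P & (V | K)) & ((V & ~P) & H))) is unsatisfiable on its own:
  P = True: simplifies to ((Q & ~R) | Q) & ~((R -> Q)).
    Q = True: the conjunct ~((R -> Q)) becomes ~((R -> True)) = False.
    Q = False: the conjunct (Q & ~R) | Q becomes (False & ~R) | False = False.
  P = False: simplifies to ((Q & ~R) | Q) & ~((R -> Q)).
    Q = True: the conjunct ~((R -> Q)) becomes ~((R -> True)) = False.
    Q = False: the conjunct (Q & ~R) | Q becomes (False & ~R) | False = False.
So the whole conjunction is unsatisfiable.

Unsatisfiable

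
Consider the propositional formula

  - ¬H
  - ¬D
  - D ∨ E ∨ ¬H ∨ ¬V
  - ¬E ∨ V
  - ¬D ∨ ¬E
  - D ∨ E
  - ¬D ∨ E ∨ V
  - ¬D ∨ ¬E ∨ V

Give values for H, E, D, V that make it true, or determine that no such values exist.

H=F; E=T; D=F; V=T

Unit clause (¬H) forces H = False.
Unit clause (¬D) forces D = False.
In (D ∨ E) only E is left, so E = True.
In (¬E ∨ V) only V is left, so V = True.
All clauses satisfied.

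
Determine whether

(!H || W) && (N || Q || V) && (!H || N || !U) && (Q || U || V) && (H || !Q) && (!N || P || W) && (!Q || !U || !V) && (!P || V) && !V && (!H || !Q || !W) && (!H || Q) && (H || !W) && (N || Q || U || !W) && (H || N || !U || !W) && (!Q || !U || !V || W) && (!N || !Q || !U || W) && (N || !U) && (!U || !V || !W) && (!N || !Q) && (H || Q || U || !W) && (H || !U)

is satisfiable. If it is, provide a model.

UNSATISFIABLE

Case H = True:
  (!H || W) forces W = True.
  (!V) forces V = False.
  (!P || V) forces P = False.
  (!H || !Q || !W) forces Q = False.
  Clause (!H || Q) is falsified — contradiction.
Case H = False:
  (H || !Q) forces Q = False.
  (!V) forces V = False.
  (N || Q || V) forces N = True.
  (Q || U || V) forces U = True.
  Clause (H || !U) is falsified — contradiction.
Both cases fail, so the formula is unsatisfiable.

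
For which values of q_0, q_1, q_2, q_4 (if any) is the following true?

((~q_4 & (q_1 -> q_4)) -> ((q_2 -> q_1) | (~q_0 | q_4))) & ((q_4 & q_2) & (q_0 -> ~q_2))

q_0: False, q_1: False, q_2: True, q_4: True

  (~q_4 & (q_1 -> q_4)) -> ((q_2 -> q_1) | (~q_0 | q_4)) = True
    ~q_4 & (q_1 -> q_4) = False
      ~q_4 = False
      q_1 -> q_4 = True
    (q_2 -> q_1) | (~q_0 | q_4) = True
      q_2 -> q_1 = False
      ~q_0 | q_4 = True
        ~q_0 = True
  (q_4 & q_2) & (q_0 -> ~q_2) = True
    q_4 & q_2 = True
    q_0 -> ~q_2 = True
      ~q_2 = False
Both conjuncts True, so the formula holds.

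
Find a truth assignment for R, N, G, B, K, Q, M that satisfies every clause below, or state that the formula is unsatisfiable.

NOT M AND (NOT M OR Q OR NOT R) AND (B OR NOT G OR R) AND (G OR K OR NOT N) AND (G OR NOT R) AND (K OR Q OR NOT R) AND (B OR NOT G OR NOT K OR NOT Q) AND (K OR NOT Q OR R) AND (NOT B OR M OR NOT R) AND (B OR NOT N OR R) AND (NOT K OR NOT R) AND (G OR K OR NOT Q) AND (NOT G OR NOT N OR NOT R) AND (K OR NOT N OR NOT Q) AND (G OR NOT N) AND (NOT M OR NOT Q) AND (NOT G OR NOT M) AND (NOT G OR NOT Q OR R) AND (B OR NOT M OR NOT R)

Unit clause (NOT M) forces M = False.
Set R = False.
Set N = True.
  then (B OR NOT N OR R) forces B = True.
  then (G OR NOT N) forces G = True.
  then (NOT G OR NOT Q OR R) forces Q = False.
Set K = True.
All clauses satisfied.

R = False; N = True; G = True; B = True; K = True; Q = False; M = False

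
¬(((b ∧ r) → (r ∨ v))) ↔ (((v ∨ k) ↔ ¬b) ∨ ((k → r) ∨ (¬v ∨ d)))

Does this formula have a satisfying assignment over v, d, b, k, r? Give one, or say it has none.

v = True; d = False; b = True; k = True; r = False

  ¬(((b ∧ r) → (r ∨ v))) ↔ (((v ∨ k) ↔ ¬b) ∨ ((k → r) ∨ (¬v ∨ d))) = True
    ¬(((b ∧ r) → (r ∨ v))) = False
      (b ∧ r) → (r ∨ v) = True
        b ∧ r = False
        r ∨ v = True
    ((v ∨ k) ↔ ¬b) ∨ ((k → r) ∨ (¬v ∨ d)) = False
      (v ∨ k) ↔ ¬b = False
        v ∨ k = True
        ¬b = False
      (k → r) ∨ (¬v ∨ d) = False
        k → r = False
        ¬v ∨ d = False
          ¬v = False
The formula evaluates to True.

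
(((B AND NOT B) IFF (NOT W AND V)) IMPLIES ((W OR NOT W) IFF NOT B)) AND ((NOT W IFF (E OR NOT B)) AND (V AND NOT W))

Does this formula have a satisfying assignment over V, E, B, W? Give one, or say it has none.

V: True, E: True, B: False, W: False

  ((B AND NOT B) IFF (NOT W AND V)) IMPLIES ((W OR NOT W) IFF NOT B) = True
    (B AND NOT B) IFF (NOT W AND V) = False
      B AND NOT B = False
        NOT B = True
      NOT W AND V = True
        NOT W = True
    (W OR NOT W) IFF NOT B = True
      W OR NOT W = True
        NOT W = True
      NOT B = True
  (NOT W IFF (E OR NOT B)) AND (V AND NOT W) = True
    NOT W IFF (E OR NOT B) = True
      NOT W = True
      E OR NOT B = True
        NOT B = True
    V AND NOT W = True
      NOT W = True
Both conjuncts True, so the formula holds.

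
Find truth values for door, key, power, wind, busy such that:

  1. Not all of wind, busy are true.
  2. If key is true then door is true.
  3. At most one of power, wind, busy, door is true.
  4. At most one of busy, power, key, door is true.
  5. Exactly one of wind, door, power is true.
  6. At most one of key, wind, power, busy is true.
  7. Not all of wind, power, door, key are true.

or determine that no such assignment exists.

door = False; key = False; power = False; wind = True; busy = False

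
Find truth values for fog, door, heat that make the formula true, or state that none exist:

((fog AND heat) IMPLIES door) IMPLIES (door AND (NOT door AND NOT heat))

fog = True, door = False, heat = True

  ((fog AND heat) IMPLIES door) IMPLIES (door AND (NOT door AND NOT heat)) = True
    (fog AND heat) IMPLIES door = False
      fog AND heat = True
    door AND (NOT door AND NOT heat) = False
      NOT door AND NOT heat = False
        NOT door = True
        NOT heat = False
The formula evaluates to True.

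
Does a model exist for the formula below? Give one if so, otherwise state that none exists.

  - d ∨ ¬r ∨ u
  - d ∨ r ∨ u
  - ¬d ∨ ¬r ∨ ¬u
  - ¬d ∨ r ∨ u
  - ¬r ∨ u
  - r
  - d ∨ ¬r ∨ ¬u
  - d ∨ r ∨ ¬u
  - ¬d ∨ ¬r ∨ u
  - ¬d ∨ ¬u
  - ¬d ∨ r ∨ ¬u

Unsatisfiable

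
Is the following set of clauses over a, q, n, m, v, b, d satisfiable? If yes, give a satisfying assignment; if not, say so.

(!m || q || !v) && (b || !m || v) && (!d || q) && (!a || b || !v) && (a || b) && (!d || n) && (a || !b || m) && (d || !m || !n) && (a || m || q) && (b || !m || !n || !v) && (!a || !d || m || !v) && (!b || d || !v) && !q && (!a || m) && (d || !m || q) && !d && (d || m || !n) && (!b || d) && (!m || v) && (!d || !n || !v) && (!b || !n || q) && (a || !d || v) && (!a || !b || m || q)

Case q = True:
  Clause (!q) is falsified — contradiction.
Case q = False:
  (!d || q) forces d = False.
  (d || !m || q) forces m = False.
  (a || m || q) forces a = True.
  Clause (!a || m) is falsified — contradiction.
Both cases fail, so the formula is unsatisfiable.

Unsatisfiable — no assignment works.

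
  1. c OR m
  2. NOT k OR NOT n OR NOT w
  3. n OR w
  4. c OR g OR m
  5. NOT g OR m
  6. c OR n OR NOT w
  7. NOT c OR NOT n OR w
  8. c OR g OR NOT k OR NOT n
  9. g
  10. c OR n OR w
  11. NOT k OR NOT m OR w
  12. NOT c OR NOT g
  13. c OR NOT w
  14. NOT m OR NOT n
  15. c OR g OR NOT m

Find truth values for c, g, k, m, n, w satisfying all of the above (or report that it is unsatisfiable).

Case g = True:
  (NOT g OR m) forces m = True.
  (NOT c OR NOT g) forces c = False.
  (c OR NOT w) forces w = False.
  (n OR w) forces n = True.
  Clause (NOT m OR NOT n) is falsified — contradiction.
Case g = False:
  Clause (g) is falsified — contradiction.
Both cases fail, so the formula is unsatisfiable.

Unsatisfiable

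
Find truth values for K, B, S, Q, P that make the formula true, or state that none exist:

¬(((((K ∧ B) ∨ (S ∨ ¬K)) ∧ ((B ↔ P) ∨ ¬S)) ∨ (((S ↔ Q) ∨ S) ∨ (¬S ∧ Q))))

UNSATISFIABLE

Case S = True: the formula becomes ¬(((B ↔ P) ∨ True)) = False.
Case S = False: the formula simplifies to ¬((((K ∧ B) ∨ ¬K) ∨ (¬Q ∨ Q))).
  Q = True: this becomes ¬((((K ∧ B) ∨ ¬K) ∨ True)) = False.
  Q = False: this becomes ¬((((K ∧ B) ∨ ¬K) ∨ True)) = False.
Both cases fail — unsatisfiable.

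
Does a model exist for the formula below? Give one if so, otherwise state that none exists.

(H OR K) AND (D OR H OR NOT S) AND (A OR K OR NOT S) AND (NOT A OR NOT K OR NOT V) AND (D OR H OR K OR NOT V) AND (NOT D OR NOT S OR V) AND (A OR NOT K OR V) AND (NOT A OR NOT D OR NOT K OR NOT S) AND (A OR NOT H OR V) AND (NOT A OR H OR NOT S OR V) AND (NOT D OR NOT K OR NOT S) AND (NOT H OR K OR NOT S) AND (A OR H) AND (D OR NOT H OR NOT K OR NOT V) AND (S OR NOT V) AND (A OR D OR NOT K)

Set A = True.
Try V = True:
  (NOT A OR NOT K OR NOT V) forces K = False.
  (H OR K) forces H = True.
  (NOT H OR K OR NOT S) forces S = False.
  clause (S OR NOT V) is falsified — backtrack.
So V = False.
Set S = True.
  then (NOT D OR NOT S OR V) forces D = False.
  then (NOT A OR H OR NOT S OR V) forces H = True.
  then (NOT H OR K OR NOT S) forces K = True.
All clauses satisfied.

A = True; V = False; S = True; H = True; D = False; K = True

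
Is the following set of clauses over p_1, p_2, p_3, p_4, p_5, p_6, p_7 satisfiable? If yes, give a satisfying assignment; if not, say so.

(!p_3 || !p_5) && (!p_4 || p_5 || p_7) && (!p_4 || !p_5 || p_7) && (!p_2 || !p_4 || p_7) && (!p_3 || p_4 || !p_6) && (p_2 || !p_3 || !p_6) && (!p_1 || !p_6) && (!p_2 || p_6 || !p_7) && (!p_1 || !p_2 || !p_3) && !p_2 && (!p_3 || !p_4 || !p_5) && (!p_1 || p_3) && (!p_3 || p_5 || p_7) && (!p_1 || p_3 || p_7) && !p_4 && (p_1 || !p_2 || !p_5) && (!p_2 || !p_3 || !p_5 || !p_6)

Unit clause (!p_2) forces p_2 = False.
Unit clause (!p_4) forces p_4 = False.
Set p_1 = False.
Set p_3 = False.
Set p_5 = True.
Set p_6 = False.
Set p_7 = False.
All clauses satisfied.

p_1 = False; p_2 = False; p_3 = False; p_4 = False; p_5 = True; p_6 = False; p_7 = False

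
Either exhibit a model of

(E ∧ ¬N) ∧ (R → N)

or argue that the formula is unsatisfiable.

N: False, R: False, E: True

  E ∧ ¬N = True
    ¬N = True
  R → N = True
Both conjuncts True, so the formula holds.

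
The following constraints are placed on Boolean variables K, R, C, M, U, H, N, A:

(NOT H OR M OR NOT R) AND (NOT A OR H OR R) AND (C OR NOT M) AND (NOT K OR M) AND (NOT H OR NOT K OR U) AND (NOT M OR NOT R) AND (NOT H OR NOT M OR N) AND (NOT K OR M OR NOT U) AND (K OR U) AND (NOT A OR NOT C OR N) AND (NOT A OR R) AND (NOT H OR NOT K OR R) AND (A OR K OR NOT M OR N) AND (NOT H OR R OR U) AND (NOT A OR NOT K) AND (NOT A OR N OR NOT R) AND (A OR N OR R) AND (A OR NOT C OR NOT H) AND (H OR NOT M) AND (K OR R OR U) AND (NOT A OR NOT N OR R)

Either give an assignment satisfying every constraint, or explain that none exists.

Set K = False.
  then (K OR U) forces U = True.
Set R = True.
  then (NOT M OR NOT R) forces M = False.
  then (NOT H OR M OR NOT R) forces H = False.
Set C = True.
Set N = False.
  then (NOT A OR NOT C OR N) forces A = False.
All clauses satisfied.

K=F; R=T; C=T; M=F; U=T; H=F; N=F; A=F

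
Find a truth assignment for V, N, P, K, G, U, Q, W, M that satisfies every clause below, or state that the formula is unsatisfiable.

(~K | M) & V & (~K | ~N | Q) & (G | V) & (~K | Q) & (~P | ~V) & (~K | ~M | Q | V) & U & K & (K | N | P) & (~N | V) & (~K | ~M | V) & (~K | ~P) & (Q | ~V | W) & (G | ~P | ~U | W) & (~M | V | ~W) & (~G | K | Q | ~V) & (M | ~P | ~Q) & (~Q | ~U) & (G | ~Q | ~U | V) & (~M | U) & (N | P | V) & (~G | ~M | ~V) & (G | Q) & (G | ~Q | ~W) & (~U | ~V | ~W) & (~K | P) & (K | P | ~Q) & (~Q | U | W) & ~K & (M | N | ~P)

No satisfying assignment exists.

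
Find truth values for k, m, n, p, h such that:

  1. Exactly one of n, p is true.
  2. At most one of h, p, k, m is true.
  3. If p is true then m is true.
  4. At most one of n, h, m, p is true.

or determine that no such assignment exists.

k = True, m = False, n = True, p = False, h = False

  (1) {n, p}: 1 true — exactly one ✓
  (2) {h, p, k, m}: 1 true — at most one ✓
  (3) p=F ⇒ m: vacuous ✓
  (4) {n, h, m, p}: 1 true — at most one ✓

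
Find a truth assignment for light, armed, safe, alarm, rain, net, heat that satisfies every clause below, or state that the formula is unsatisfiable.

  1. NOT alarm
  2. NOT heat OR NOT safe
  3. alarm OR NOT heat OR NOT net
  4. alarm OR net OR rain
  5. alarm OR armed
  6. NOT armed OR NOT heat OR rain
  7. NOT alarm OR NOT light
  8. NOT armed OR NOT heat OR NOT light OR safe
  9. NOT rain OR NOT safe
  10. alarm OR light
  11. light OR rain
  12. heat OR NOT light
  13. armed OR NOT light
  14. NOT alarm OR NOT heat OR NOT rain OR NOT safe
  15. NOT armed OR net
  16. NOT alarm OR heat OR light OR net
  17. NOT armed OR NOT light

Case alarm = True:
  Clause (NOT alarm) is falsified — contradiction.
Case alarm = False:
  (alarm OR armed) forces armed = True.
  (alarm OR light) forces light = True.
  Clause (NOT armed OR NOT light) is falsified — contradiction.
Both cases fail, so the formula is unsatisfiable.

The formula is unsatisfiable.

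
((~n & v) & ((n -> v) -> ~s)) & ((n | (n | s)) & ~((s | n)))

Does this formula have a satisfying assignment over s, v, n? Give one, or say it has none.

The formula is unsatisfiable.

Case n = True: the conjunct ~n is False.
Case n = False: the formula simplifies to (v & ~s) & (s & ~s).
  s = True: the conjunct ~s is False.
  s = False: the conjunct s is False.
Both cases fail — unsatisfiable.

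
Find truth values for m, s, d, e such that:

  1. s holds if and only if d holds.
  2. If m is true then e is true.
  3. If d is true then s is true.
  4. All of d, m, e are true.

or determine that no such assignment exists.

m = True, s = True, d = True, e = True

  (1) s=T, d=T — same ✓
  (2) m=T ⇒ e: T ✓
  (3) d=T ⇒ s: T ✓
  (4) {d, m, e}: all 3 true ✓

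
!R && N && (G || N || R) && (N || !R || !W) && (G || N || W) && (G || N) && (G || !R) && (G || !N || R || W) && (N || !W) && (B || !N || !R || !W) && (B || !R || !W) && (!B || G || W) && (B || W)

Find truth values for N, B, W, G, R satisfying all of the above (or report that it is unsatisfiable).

N = True, B = True, W = True, G = True, R = False

Unit clause (!R) forces R = False.
Unit clause (N) forces N = True.
Set B = True.
Set W = True.
Set G = True.
All clauses satisfied.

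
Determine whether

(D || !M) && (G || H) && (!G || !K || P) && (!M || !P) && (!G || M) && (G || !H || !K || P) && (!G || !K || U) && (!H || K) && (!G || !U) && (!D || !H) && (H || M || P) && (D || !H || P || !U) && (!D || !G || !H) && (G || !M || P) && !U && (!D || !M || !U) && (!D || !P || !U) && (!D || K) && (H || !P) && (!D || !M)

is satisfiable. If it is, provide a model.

M: False, P: True, G: False, D: False, U: False, K: True, H: True

Unit clause (!U) forces U = False.
Set M = False.
  then (!G || M) forces G = False.
  then (G || H) forces H = True.
  then (!H || K) forces K = True.
  then (!D || !H) forces D = False.
  then (G || !H || !K || P) forces P = True.
All clauses satisfied.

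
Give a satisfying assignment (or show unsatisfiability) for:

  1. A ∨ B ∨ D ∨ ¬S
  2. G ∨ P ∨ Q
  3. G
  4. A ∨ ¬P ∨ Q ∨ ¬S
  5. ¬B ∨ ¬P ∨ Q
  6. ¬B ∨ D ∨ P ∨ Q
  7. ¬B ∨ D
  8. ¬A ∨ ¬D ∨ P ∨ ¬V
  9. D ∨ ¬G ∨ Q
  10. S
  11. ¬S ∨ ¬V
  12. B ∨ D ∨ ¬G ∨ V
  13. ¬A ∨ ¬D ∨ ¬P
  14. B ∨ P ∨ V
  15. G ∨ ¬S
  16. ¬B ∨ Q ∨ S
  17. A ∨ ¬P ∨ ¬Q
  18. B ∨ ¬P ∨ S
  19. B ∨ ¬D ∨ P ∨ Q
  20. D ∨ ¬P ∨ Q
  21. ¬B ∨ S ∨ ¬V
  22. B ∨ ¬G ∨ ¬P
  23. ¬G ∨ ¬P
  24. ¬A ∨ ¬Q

S = True; Q = False; G = True; P = False; A = False; V = False; B = True; D = True

Unit clause (G) forces G = True.
Unit clause (S) forces S = True.
In (¬S ∨ ¬V) only ¬V is left, so V = False.
In (¬G ∨ ¬P) only ¬P is left, so P = False.
In (B ∨ P ∨ V) only B is left, so B = True.
In (¬B ∨ D) only D is left, so D = True.
Set Q = False.
Set A = False.
All clauses satisfied.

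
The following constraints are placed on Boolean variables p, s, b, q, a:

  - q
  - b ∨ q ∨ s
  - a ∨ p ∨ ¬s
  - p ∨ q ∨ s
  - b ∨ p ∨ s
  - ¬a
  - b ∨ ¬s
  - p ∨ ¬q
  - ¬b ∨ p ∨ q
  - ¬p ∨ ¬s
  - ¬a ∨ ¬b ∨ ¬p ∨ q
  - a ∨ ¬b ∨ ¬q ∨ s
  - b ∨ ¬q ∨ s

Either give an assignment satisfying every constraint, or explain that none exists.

No satisfying assignment exists.

Case q = True:
  (¬a) forces a = False.
  (p ∨ ¬q) forces p = True.
  (¬p ∨ ¬s) forces s = False.
  (a ∨ ¬b ∨ ¬q ∨ s) forces b = False.
  Clause (b ∨ ¬q ∨ s) is falsified — contradiction.
Case q = False:
  Clause (q) is falsified — contradiction.
Both cases fail, so the formula is unsatisfiable.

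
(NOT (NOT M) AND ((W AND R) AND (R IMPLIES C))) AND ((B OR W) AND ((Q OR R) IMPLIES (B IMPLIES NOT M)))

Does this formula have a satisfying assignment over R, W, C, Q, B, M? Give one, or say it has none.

R=T, W=T, C=T, Q=F, B=F, M=T

  NOT (NOT M) AND ((W AND R) AND (R IMPLIES C)) = True
    NOT (NOT M) = True
      NOT M = False
    (W AND R) AND (R IMPLIES C) = True
      W AND R = True
      R IMPLIES C = True
  (B OR W) AND ((Q OR R) IMPLIES (B IMPLIES NOT M)) = True
    B OR W = True
    (Q OR R) IMPLIES (B IMPLIES NOT M) = True
      Q OR R = True
      B IMPLIES NOT M = True
        NOT M = False
Both conjuncts True, so the formula holds.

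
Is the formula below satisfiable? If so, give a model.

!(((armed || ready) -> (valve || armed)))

armed=F, ready=T, valve=F

  !(((armed || ready) -> (valve || armed))) = True
    (armed || ready) -> (valve || armed) = False
      armed || ready = True
      valve || armed = False
The formula evaluates to True.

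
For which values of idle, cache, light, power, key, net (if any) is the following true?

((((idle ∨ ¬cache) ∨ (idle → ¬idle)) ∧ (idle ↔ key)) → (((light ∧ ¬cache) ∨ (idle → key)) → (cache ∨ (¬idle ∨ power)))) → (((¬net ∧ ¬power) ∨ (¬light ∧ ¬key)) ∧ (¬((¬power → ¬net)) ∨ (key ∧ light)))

idle = False, cache = False, light = False, power = False, key = False, net = True

  ((((idle ∨ ¬cache) ∨ (idle → ¬idle)) ∧ (idle ↔ key)) → (((light ∧ ¬cache) ∨ (idle → key)) → (cache ∨ (¬idle ∨ power)))) → (((¬net ∧ ¬power) ∨ (¬light ∧ ¬key)) ∧ (¬((¬power → ¬net)) ∨ (key ∧ light))) = True
    (((idle ∨ ¬cache) ∨ (idle → ¬idle)) ∧ (idle ↔ key)) → (((light ∧ ¬cache) ∨ (idle → key)) → (cache ∨ (¬idle ∨ power))) = True
      ((idle ∨ ¬cache) ∨ (idle → ¬idle)) ∧ (idle ↔ key) = True
        (idle ∨ ¬cache) ∨ (idle → ¬idle) = True
          idle ∨ ¬cache = True
            ¬cache = True
          idle → ¬idle = True
            ¬idle = True
        idle ↔ key = True
      ((light ∧ ¬cache) ∨ (idle → key)) → (cache ∨ (¬idle ∨ power)) = True
        (light ∧ ¬cache) ∨ (idle → key) = True
          light ∧ ¬cache = False
            ¬cache = True
          idle → key = True
        cache ∨ (¬idle ∨ power) = True
          ¬idle ∨ power = True
            ¬idle = True
    ((¬net ∧ ¬power) ∨ (¬light ∧ ¬key)) ∧ (¬((¬power → ¬net)) ∨ (key ∧ light)) = True
      (¬net ∧ ¬power) ∨ (¬light ∧ ¬key) = True
        ¬net ∧ ¬power = False
          ¬net = False
          ¬power = True
        ¬light ∧ ¬key = True
          ¬light = True
          ¬key = True
      ¬((¬power → ¬net)) ∨ (key ∧ light) = True
        ¬((¬power → ¬net)) = True
          ¬power → ¬net = False
            ¬power = True
            ¬net = False
        key ∧ light = False
The formula evaluates to True.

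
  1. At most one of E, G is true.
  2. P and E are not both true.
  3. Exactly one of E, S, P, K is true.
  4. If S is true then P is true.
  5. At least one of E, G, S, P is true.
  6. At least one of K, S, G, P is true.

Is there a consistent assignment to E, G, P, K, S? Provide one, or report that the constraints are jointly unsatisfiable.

E = False, G = True, P = True, K = False, S = False

  (1) {E, G}: 1 true — at most one ✓
  (2) P=T, E=F — not both ✓
  (3) {E, S, P, K}: 1 true — exactly one ✓
  (4) S=F ⇒ P: vacuous ✓
  (5) {E, G, S, P}: 2 true — at least one ✓
  (6) {K, S, G, P}: 2 true — at least one ✓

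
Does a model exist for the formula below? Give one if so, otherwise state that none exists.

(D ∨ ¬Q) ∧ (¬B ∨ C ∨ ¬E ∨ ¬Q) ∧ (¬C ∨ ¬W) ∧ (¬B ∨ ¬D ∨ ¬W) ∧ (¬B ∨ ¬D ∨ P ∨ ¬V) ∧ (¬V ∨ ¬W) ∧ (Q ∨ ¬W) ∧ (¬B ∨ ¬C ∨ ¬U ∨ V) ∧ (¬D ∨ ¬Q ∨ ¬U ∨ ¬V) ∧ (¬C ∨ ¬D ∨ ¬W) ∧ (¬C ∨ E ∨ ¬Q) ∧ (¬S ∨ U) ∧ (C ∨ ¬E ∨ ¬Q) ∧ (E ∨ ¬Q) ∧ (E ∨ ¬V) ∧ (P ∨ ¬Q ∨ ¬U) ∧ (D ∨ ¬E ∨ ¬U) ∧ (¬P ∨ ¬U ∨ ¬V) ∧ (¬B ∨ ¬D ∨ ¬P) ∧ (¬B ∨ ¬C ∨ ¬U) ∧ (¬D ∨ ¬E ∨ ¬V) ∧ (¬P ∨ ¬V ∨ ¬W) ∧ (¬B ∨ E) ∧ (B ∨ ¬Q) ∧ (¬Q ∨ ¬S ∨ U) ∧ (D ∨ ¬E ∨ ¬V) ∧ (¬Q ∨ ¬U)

V = False; C = True; B = True; Q = False; E = True; P = False; W = False; U = False; S = False; D = True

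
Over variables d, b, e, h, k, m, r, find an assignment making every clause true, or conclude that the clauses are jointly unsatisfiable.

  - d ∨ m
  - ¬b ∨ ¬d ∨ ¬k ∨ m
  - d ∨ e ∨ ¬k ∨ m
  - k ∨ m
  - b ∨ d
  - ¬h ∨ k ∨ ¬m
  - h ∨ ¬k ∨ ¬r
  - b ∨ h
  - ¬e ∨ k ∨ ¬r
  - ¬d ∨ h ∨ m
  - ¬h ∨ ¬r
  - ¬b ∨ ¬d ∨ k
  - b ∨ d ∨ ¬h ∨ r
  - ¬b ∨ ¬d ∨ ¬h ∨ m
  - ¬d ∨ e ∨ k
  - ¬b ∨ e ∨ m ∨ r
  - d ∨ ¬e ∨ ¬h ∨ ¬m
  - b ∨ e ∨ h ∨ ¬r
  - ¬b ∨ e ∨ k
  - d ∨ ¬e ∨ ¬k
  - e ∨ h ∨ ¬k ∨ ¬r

Set d = False.
  then (d ∨ m) forces m = True.
  then (b ∨ d) forces b = True.
Set e = False.
  then (¬b ∨ e ∨ k) forces k = True.
Set h = False.
  then (h ∨ ¬k ∨ ¬r) forces r = False.
All clauses satisfied.

d: False, b: True, e: False, h: False, k: True, m: True, r: False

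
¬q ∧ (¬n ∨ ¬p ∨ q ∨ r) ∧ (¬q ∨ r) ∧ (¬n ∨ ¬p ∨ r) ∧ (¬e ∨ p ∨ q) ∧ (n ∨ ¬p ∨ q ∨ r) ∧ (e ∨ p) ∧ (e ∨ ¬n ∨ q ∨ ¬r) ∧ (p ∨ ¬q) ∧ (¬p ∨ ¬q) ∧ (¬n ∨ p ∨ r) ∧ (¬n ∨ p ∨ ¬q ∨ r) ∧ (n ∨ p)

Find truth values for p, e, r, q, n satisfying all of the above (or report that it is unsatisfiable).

p=T, e=F, r=T, q=F, n=F

Unit clause (¬q) forces q = False.
Try p = False:
  (¬e ∨ p ∨ q) forces e = False.
  clause (e ∨ p) is falsified — backtrack.
So p = True.
Set e = False.
Set r = True.
  then (e ∨ ¬n ∨ q ∨ ¬r) forces n = False.
All clauses satisfied.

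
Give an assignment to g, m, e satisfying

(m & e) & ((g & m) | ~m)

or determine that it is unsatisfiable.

g: True, m: True, e: True

  m & e = True
  (g & m) | ~m = True
    g & m = True
    ~m = False
Both conjuncts True, so the formula holds.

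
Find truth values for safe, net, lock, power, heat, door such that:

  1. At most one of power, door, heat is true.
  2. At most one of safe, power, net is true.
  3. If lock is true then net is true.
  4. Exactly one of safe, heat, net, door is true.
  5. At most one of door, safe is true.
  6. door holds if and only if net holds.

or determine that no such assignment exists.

safe=F, net=F, lock=F, power=F, heat=T, door=F

  (1) {power, door, heat}: 1 true — at most one ✓
  (2) {safe, power, net}: 0 true — at most one ✓
  (3) lock=F ⇒ net: vacuous ✓
  (4) {safe, heat, net, door}: 1 true — exactly one ✓
  (5) {door, safe}: 0 true — at most one ✓
  (6) door=F, net=F — same ✓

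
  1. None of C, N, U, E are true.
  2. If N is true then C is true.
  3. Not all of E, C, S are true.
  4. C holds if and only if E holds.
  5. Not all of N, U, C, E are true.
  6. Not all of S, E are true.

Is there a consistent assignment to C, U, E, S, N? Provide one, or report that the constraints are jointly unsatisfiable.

C = False; U = False; E = False; S = True; N = False

  (1) {C, N, U, E}: 0 true — none ✓
  (2) N=F ⇒ C: vacuous ✓
  (3) {E, C, S}: 1/3 true — not all ✓
  (4) C=F, E=F — same ✓
  (5) {N, U, C, E}: 0/4 true — not all ✓
  (6) {S, E}: 1/2 true — not all ✓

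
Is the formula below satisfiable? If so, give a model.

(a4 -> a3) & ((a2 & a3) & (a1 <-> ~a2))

a1 = False; a2 = True; a3 = True; a4 = False

  a4 -> a3 = True
  (a2 & a3) & (a1 <-> ~a2) = True
    a2 & a3 = True
    a1 <-> ~a2 = True
      ~a2 = False
Both conjuncts True, so the formula holds.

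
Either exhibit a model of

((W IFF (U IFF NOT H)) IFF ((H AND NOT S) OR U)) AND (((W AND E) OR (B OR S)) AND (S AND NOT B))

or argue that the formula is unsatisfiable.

B: False, H: False, E: False, S: True, W: True, U: False

  (W IFF (U IFF NOT H)) IFF ((H AND NOT S) OR U) = True
    W IFF (U IFF NOT H) = False
      U IFF NOT H = False
        NOT H = True
    (H AND NOT S) OR U = False
      H AND NOT S = False
        NOT S = False
  ((W AND E) OR (B OR S)) AND (S AND NOT B) = True
    (W AND E) OR (B OR S) = True
      W AND E = False
      B OR S = True
    S AND NOT B = True
      NOT B = True
Both conjuncts True, so the formula holds.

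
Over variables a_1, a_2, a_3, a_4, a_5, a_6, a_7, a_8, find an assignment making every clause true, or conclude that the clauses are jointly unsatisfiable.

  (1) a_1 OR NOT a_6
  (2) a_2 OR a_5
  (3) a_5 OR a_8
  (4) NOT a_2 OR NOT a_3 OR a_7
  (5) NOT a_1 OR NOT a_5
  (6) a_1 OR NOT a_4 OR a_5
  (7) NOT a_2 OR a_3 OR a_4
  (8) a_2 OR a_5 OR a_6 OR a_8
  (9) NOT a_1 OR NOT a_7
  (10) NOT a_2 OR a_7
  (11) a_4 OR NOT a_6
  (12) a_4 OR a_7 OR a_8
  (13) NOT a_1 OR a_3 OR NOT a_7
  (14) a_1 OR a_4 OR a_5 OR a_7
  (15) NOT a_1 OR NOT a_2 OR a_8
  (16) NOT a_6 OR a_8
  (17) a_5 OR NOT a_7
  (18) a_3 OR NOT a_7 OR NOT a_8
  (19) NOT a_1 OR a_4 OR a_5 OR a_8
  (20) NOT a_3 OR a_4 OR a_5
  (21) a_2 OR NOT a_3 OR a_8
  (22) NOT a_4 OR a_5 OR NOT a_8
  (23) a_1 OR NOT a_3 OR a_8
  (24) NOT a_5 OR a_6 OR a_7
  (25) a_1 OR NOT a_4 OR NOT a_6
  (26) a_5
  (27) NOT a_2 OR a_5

a_1 = False; a_2 = False; a_3 = False; a_4 = False; a_5 = True; a_6 = False; a_7 = True; a_8 = False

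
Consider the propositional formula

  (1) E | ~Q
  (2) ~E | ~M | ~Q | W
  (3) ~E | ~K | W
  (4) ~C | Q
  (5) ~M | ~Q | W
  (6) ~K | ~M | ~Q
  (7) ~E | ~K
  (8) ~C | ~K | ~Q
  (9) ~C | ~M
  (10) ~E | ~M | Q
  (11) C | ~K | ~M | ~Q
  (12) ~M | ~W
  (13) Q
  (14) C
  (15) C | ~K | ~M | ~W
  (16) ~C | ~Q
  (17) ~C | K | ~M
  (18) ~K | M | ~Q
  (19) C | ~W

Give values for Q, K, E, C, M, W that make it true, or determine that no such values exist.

Unsatisfiable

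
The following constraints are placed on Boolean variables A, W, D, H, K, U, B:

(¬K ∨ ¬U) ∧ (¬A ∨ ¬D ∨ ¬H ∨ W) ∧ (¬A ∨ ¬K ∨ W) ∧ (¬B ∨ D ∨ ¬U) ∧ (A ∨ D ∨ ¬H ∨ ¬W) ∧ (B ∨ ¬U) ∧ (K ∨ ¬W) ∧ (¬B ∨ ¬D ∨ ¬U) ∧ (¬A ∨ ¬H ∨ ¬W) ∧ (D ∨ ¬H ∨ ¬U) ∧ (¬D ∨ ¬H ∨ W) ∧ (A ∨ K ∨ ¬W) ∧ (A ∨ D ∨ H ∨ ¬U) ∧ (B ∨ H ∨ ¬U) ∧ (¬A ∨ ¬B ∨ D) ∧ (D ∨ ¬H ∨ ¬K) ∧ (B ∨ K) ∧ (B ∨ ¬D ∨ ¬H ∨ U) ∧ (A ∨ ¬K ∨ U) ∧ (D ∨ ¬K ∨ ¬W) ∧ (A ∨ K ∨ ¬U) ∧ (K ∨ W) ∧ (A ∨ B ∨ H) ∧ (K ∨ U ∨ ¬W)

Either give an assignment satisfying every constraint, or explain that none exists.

A: True; W: True; D: True; H: False; K: True; U: False; B: True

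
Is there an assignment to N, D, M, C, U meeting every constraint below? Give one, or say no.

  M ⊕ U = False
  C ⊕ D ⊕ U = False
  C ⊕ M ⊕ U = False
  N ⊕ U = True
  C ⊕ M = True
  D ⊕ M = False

N = False, D = True, M = True, C = False, U = True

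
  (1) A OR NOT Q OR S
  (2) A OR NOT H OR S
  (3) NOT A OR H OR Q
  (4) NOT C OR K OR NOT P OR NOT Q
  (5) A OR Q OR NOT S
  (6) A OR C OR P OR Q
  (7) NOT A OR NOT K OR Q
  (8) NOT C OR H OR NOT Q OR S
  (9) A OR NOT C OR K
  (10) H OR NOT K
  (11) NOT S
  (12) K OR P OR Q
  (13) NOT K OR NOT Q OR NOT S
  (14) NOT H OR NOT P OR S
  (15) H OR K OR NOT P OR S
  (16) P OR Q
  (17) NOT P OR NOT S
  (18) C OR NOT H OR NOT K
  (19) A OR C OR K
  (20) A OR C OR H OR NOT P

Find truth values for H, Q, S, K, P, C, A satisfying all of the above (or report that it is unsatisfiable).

Unit clause (NOT S) forces S = False.
Set H = True.
  then (A OR NOT H OR S) forces A = True.
  then (NOT H OR NOT P OR S) forces P = False.
  then (P OR Q) forces Q = True.
Set K = True.
  then (C OR NOT H OR NOT K) forces C = True.
All clauses satisfied.

H = True; Q = True; S = False; K = True; P = False; C = True; A = True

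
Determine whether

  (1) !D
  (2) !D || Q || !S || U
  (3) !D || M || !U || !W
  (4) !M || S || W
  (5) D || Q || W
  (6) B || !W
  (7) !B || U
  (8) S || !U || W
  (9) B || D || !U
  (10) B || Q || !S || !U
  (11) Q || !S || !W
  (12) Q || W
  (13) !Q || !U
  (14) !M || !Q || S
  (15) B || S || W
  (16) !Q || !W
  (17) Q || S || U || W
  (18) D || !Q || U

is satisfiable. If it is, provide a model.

W = True, D = False, S = False, M = True, U = True, B = True, Q = False

Unit clause (!D) forces D = False.
Try W = False:
  (D || Q || W) forces Q = True.
  (!Q || !U) forces U = False.
  clause (D || !Q || U) is falsified — backtrack.
So W = True.
  then (B || !W) forces B = True.
  then (!B || U) forces U = True.
  then (!Q || !U) forces Q = False.
  then (Q || !S || !W) forces S = False.
Set M = True.
All clauses satisfied.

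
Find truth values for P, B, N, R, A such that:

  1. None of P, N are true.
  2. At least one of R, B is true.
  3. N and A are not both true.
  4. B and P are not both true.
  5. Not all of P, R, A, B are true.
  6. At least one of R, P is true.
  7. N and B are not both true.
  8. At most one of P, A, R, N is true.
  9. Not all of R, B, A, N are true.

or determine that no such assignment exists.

P=F, B=F, N=F, R=T, A=F

  (1) {P, N}: 0 true — none ✓
  (2) {R, B}: 1 true — at least one ✓
  (3) N=F, A=F — not both ✓
  (4) B=F, P=F — not both ✓
  (5) {P, R, A, B}: 1/4 true — not all ✓
  (6) {R, P}: 1 true — at least one ✓
  (7) N=F, B=F — not both ✓
  (8) {P, A, R, N}: 1 true — at most one ✓
  (9) {R, B, A, N}: 1/4 true — not all ✓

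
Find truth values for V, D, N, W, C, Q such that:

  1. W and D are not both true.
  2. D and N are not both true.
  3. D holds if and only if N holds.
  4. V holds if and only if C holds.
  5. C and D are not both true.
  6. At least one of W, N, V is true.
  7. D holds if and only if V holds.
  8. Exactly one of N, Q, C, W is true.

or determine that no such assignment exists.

V=F, D=F, N=F, W=T, C=F, Q=F

  (1) W=T, D=F — not both ✓
  (2) D=F, N=F — not both ✓
  (3) D=F, N=F — same ✓
  (4) V=F, C=F — same ✓
  (5) C=F, D=F — not both ✓
  (6) {W, N, V}: 1 true — at least one ✓
  (7) D=F, V=F — same ✓
  (8) {N, Q, C, W}: 1 true — exactly one ✓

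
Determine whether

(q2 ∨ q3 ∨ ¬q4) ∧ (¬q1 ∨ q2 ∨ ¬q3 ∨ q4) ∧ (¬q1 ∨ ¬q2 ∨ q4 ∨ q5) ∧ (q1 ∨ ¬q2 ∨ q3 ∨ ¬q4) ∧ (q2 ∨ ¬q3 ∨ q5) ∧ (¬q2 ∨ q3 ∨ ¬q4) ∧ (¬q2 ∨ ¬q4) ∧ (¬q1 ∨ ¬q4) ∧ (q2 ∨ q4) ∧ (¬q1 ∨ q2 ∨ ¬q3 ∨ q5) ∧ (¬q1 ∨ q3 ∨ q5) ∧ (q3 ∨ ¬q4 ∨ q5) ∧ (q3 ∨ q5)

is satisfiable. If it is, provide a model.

Set q1 = False.
Set q2 = True.
  then (¬q2 ∨ ¬q4) forces q4 = False.
Set q3 = True.
Set q5 = False.
All clauses satisfied.

q1=F; q2=T; q3=T; q4=F; q5=F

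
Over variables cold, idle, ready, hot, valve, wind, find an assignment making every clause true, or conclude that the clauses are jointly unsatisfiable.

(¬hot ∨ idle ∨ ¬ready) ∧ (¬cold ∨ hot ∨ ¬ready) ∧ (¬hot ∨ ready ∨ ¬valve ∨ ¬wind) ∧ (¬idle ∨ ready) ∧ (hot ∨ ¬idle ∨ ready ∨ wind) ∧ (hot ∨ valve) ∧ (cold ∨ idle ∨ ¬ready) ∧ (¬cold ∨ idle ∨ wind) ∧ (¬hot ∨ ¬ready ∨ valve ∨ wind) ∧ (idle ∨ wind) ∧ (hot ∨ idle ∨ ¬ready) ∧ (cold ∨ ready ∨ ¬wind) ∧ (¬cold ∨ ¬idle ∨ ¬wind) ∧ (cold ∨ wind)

Set cold = True.
Set idle = False.
  then (¬cold ∨ idle ∨ wind) forces wind = True.
Try ready = True:
  (¬hot ∨ idle ∨ ¬ready) forces hot = False.
  clause (¬cold ∨ hot ∨ ¬ready) is falsified — backtrack.
So ready = False.
Set hot = True.
  then (¬hot ∨ ready ∨ ¬valve ∨ ¬wind) forces valve = False.
All clauses satisfied.

cold = True, idle = False, ready = False, hot = True, valve = False, wind = True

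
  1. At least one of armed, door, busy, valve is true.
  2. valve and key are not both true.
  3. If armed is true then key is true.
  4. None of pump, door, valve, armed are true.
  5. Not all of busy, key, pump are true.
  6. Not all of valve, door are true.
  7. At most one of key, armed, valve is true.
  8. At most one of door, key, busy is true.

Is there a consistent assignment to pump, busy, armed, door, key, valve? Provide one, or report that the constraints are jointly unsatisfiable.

pump: False, busy: True, armed: False, door: False, key: False, valve: False

  (1) {armed, door, busy, valve}: 1 true — at least one ✓
  (2) valve=F, key=F — not both ✓
  (3) armed=F ⇒ key: vacuous ✓
  (4) {pump, door, valve, armed}: 0 true — none ✓
  (5) {busy, key, pump}: 1/3 true — not all ✓
  (6) {valve, door}: 0/2 true — not all ✓
  (7) {key, armed, valve}: 0 true — at most one ✓
  (8) {door, key, busy}: 1 true — at most one ✓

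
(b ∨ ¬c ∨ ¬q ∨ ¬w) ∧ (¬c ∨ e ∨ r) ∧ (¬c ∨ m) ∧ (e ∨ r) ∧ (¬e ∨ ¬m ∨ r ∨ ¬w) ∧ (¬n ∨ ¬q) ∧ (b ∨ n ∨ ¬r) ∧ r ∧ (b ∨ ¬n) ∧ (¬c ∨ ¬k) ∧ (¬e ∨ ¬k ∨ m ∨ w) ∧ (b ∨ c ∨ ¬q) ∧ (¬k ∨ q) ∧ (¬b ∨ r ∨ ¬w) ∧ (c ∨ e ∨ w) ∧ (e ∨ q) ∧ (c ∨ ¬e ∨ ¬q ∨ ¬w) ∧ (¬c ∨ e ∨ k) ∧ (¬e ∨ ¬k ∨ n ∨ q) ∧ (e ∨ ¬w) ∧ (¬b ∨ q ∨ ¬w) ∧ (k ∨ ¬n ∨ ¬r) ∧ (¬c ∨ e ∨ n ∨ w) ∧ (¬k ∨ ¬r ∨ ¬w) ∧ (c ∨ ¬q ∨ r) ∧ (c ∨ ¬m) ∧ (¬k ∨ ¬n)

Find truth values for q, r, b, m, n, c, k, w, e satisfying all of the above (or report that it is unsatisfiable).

q: True, r: True, b: True, m: False, n: False, c: False, k: False, w: False, e: True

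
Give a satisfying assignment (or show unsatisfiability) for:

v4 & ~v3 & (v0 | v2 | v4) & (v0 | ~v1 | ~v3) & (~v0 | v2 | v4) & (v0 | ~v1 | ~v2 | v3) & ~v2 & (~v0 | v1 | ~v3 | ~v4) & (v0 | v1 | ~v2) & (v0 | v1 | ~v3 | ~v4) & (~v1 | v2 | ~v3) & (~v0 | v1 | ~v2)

v0: False, v1: False, v2: False, v3: False, v4: True

Unit clause (v4) forces v4 = True.
Unit clause (~v3) forces v3 = False.
Unit clause (~v2) forces v2 = False.
Set v0 = False.
Set v1 = False.
All clauses satisfied.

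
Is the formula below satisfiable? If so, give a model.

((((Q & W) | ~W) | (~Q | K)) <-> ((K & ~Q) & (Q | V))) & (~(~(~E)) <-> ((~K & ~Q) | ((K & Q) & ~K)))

W = False, Q = False, E = True, V = True, K = True

  (((Q & W) | ~W) | (~Q | K)) <-> ((K & ~Q) & (Q | V)) = True
    ((Q & W) | ~W) | (~Q | K) = True
      (Q & W) | ~W = True
        Q & W = False
        ~W = True
      ~Q | K = True
        ~Q = True
    (K & ~Q) & (Q | V) = True
      K & ~Q = True
        ~Q = True
      Q | V = True
  ~(~(~E)) <-> ((~K & ~Q) | ((K & Q) & ~K)) = True
    ~(~(~E)) = False
      ~(~E) = True
        ~E = False
    (~K & ~Q) | ((K & Q) & ~K) = False
      ~K & ~Q = False
        ~K = False
        ~Q = True
      (K & Q) & ~K = False
        K & Q = False
        ~K = False
Both conjuncts True, so the formula holds.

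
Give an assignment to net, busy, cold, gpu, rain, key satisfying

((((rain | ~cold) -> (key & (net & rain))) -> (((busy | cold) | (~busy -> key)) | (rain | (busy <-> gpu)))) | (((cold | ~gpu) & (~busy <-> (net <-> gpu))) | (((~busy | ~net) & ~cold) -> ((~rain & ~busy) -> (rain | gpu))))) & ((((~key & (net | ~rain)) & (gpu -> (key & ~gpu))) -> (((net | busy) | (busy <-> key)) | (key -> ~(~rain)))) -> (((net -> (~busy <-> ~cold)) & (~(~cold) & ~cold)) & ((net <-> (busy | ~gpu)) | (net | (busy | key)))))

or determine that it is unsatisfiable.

No satisfying assignment exists.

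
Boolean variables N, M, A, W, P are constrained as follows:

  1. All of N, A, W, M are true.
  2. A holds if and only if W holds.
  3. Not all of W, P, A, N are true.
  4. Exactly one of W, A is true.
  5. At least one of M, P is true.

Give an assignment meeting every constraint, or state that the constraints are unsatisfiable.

Unsatisfiable

Case N = True:
  (1) forces A = True.
  (1) forces W = True.
  Constraint (4) is violated (W=T, A=T) — contradiction.
Case N = False:
  Constraint (1) is violated (N=F) — contradiction.
Both cases fail — unsatisfiable.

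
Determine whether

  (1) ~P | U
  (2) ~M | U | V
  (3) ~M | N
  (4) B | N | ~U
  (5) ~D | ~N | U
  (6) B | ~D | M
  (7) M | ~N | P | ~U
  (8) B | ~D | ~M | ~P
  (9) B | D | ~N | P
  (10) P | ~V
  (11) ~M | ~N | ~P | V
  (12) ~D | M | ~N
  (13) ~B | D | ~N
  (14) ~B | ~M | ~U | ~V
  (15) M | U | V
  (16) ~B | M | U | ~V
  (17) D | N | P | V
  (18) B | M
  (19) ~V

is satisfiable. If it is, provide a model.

N: False, B: True, M: False, V: False, U: True, P: True, D: False

Unit clause (~V) forces V = False.
Set N = False.
  then (~M | N) forces M = False.
  then (M | U | V) forces U = True.
  then (B | M) forces B = True.
Set P = True.
Set D = False.
All clauses satisfied.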